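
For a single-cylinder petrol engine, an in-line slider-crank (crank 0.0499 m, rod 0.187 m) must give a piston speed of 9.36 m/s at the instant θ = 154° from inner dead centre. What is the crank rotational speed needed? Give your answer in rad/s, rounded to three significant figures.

564

For an in-line slider-crank, |v_piston| = rω|sinθ|·[1 + r cosθ/√(L² − r² sin²θ)].
With r = 0.0499 m, L = 0.187 m, θ = 154°: the bracketed kinematic factor |dx/dθ| = 0.016592 m.
ω = v/|dx/dθ| = 9.36/0.016592 = 564.13 rad/s.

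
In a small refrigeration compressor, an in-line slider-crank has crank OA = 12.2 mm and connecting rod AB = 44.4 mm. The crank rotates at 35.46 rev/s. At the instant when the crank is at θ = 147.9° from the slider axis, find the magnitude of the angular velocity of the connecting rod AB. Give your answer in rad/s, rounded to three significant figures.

52.4

ω = 222.8 rad/s (converted from 35.46 rev/s).
The rod makes angle φ with the slider axis where L sinφ = r sinθ; differentiating, L cosφ·φ̇ = r ω cosθ.
L cosφ = √(L² − r² sin²θ) = 0.043924 m.
|ω_rod| = r ω |cosθ| / √(L² − r² sin²θ) = 0.0122·222.8·0.84712/0.043924 = 52.423 rad/s.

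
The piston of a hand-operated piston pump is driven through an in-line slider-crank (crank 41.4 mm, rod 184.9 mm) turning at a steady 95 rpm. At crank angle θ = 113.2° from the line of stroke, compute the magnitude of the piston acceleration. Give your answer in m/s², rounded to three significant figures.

2.25

ω = 2π·95/60 = 9.948 rad/s
x(θ) = r cosθ + √(L² − r² sin²θ); with ω constant, a = ω²·d²x/dθ².
d²x/dθ² = −r cosθ − r²(cos2θ)/√u − r⁴ sin²2θ/(4u^{3/2}),  u = L² − r² sin²θ = 0.03274 m².
Substituting r = 0.0414 m, L = 0.1849 m, θ = 113.2°: d²x/dθ² = +0.022777 m.
a = ω²·d²x/dθ² = (9.948)²·(+0.022777) = +2.2542 m/s²;  |a| = 2.2542 m/s².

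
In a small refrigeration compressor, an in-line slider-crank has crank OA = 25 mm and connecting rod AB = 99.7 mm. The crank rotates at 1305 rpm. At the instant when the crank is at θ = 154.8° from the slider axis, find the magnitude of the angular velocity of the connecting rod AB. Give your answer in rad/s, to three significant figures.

31.2

ω = 136.7 rad/s (converted from 1305 rpm).
The rod makes angle φ with the slider axis where L sinφ = r sinθ; differentiating, L cosφ·φ̇ = r ω cosθ.
L cosφ = √(L² − r² sin²θ) = 0.09913 m.
|ω_rod| = r ω |cosθ| / √(L² − r² sin²θ) = 0.025·136.7·0.90483/0.09913 = 31.185 rad/s.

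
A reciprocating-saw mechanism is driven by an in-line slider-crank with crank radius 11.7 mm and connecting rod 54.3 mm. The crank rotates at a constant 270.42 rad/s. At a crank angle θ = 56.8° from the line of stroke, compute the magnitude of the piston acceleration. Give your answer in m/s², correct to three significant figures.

ω = 270.4 rad/s
x(θ) = r cosθ + √(L² − r² sin²θ); with ω constant, a = ω²·d²x/dθ².
d²x/dθ² = −r cosθ − r²(cos2θ)/√u − r⁴ sin²2θ/(4u^{3/2}),  u = L² − r² sin²θ = 0.00285264 m².
Substituting r = 0.0117 m, L = 0.0543 m, θ = 56.8°: d²x/dθ² = -0.0054062 m.
a = ω²·d²x/dθ² = (270.4)²·(-0.0054062) = -395.34 m/s²;  |a| = 395.34 m/s².

395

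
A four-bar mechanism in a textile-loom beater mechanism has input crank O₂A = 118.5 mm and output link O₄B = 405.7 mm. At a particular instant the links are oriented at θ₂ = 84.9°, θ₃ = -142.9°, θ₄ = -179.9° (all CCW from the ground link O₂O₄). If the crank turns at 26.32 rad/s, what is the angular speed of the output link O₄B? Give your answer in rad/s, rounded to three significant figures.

9.46

ω₂ = 26.32 rad/s
Differentiating the loop-closure r₂e^{iθ₂}+r₃e^{iθ₃}=r₁+r₄e^{iθ₄} gives r₂ω₂e^{iθ₂}+r₃ω₃e^{iθ₃}=r₄ω₄e^{iθ₄}.
Eliminating the other unknown: ω₄ = r₂ω₂ sin(θ₂−θ₃) / [r₄ sin(θ₄−θ₃)].
Numerator sine = -0.74080; denominator sine = -0.60182.
Result = 0.1185·26.32·(-0.74080) / (0.4057·(-0.60182)) = +9.4632 rad/s; magnitude 9.4632 rad/s.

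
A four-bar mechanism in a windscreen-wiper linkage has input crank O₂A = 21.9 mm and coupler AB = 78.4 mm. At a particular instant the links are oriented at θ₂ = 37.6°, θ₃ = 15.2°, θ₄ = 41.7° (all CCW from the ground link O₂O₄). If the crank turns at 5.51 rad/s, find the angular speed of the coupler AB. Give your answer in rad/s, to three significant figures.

0.247

ω₂ = 5.51 rad/s
Differentiating the loop-closure r₂e^{iθ₂}+r₃e^{iθ₃}=r₁+r₄e^{iθ₄} gives r₂ω₂e^{iθ₂}+r₃ω₃e^{iθ₃}=r₄ω₄e^{iθ₄}.
Eliminating the other unknown: ω₃ = r₂ω₂ sin(θ₄−θ₂) / [r₃ sin(θ₃−θ₄)].
Numerator sine = +0.07150; denominator sine = -0.44620.
Result = 0.0219·5.51·(+0.07150) / (0.0784·(-0.44620)) = -0.24663 rad/s; magnitude 0.24663 rad/s.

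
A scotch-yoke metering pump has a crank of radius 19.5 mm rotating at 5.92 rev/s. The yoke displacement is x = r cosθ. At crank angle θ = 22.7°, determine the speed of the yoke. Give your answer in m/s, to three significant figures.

0.280

ω = 37.2 rad/s (from 5.92 rev/s).
x = r cosθ ⇒ ẋ = −rω sinθ.
|v| = rω|sinθ| = 0.0195·37.2·|sin 22.7°| = 0.27991 m/s.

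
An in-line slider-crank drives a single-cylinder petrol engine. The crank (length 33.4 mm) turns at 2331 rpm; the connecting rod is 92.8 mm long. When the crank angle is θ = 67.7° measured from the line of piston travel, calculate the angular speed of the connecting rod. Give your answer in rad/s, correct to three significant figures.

ω = 244.1 rad/s (converted from 2331 rpm).
The rod makes angle φ with the slider axis where L sinφ = r sinθ; differentiating, L cosφ·φ̇ = r ω cosθ.
L cosφ = √(L² − r² sin²θ) = 0.087504 m.
|ω_rod| = r ω |cosθ| / √(L² − r² sin²θ) = 0.0334·244.1·0.37946/0.087504 = 35.355 rad/s.

35.4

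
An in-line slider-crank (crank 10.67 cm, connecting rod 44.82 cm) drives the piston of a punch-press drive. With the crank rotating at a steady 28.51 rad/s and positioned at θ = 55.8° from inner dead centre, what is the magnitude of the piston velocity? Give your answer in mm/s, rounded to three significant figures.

2860

ω = 28.51 rad/s
For an in-line slider-crank, x = r cosθ + √(L² − r² sin²θ), so v = −rω sinθ·[1 + r cosθ/√(L² − r² sin²θ)].
With r = 0.1067 m, L = 0.4482 m, θ = 55.8°: √(L² − r² sin²θ) = 0.43943 m.
v = −0.1067·28.51·0.82708·[1 + 0.1067·0.56208/0.43943] = -2.8594 m/s.
|v| = 2.8594 m/s = 2859.4 mm/s.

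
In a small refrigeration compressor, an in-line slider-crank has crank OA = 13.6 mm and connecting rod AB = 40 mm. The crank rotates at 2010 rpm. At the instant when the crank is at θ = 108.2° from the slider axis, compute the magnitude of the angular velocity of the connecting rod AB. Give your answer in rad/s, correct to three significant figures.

23.6

ω = 210.5 rad/s (converted from 2010 rpm).
The rod makes angle φ with the slider axis where L sinφ = r sinθ; differentiating, L cosφ·φ̇ = r ω cosθ.
L cosφ = √(L² − r² sin²θ) = 0.037856 m.
|ω_rod| = r ω |cosθ| / √(L² − r² sin²θ) = 0.0136·210.5·0.31233/0.037856 = 23.618 rad/s.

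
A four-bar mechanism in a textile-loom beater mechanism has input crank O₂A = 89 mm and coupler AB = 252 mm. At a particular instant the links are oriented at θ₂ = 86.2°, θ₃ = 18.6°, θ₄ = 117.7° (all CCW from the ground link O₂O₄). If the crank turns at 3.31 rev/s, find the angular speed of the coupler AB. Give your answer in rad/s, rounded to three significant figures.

ω₂ = 20.8 rad/s (from 3.31 rev/s).
Differentiating the loop-closure r₂e^{iθ₂}+r₃e^{iθ₃}=r₁+r₄e^{iθ₄} gives r₂ω₂e^{iθ₂}+r₃ω₃e^{iθ₃}=r₄ω₄e^{iθ₄}.
Eliminating the other unknown: ω₃ = r₂ω₂ sin(θ₄−θ₂) / [r₃ sin(θ₃−θ₄)].
Numerator sine = +0.52250; denominator sine = -0.98741.
Result = 0.089·20.8·(+0.52250) / (0.252·(-0.98741)) = -3.8867 rad/s; magnitude 3.8867 rad/s.

3.89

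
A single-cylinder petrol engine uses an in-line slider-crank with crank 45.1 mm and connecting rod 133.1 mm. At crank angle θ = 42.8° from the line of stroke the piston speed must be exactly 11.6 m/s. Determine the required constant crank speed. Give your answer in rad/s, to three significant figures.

For an in-line slider-crank, |v_piston| = rω|sinθ|·[1 + r cosθ/√(L² − r² sin²θ)].
With r = 0.0451 m, L = 0.1331 m, θ = 42.8°: the bracketed kinematic factor |dx/dθ| = 0.038471 m.
ω = v/|dx/dθ| = 11.6/0.038471 = 301.52 rad/s.

302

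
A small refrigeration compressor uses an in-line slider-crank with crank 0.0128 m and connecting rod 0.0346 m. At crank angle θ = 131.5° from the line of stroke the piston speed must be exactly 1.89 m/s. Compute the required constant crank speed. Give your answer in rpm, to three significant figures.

2530

For an in-line slider-crank, |v_piston| = rω|sinθ|·[1 + r cosθ/√(L² − r² sin²θ)].
With r = 0.0128 m, L = 0.0346 m, θ = 131.5°: the bracketed kinematic factor |dx/dθ| = 0.0071409 m.
ω = v/|dx/dθ| = 1.89/0.0071409 = 264.67 rad/s.
N = 60ω/(2π) = 2527.4 rpm.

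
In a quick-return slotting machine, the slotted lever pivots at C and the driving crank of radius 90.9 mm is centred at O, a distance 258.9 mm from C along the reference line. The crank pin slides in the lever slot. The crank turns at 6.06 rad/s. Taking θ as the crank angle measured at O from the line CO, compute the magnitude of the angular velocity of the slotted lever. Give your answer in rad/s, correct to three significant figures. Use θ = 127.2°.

0.772

ω = 6.06 rad/s
Crank pin A relative to C: A = (d + r cosθ, r sinθ); lever angle φ = atan2(r sinθ, d + r cosθ).
Differentiating tanφ: φ̇ = rω(d cosθ + r)/(d² + r² + 2dr cosθ).
d² + r² + 2dr cosθ = |CA|² = 0.0468347 m²;  d cosθ + r = -0.065631 m.
|ω_lever| = |0.0909·6.06·-0.065631| / 0.0468347 = 0.77193 rad/s.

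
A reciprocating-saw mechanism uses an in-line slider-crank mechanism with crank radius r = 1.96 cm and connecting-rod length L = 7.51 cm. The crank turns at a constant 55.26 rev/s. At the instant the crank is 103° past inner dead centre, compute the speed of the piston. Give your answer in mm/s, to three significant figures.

6230

ω = 2π·55.3 = 347.2 rad/s
For an in-line slider-crank, x = r cosθ + √(L² − r² sin²θ), so v = −rω sinθ·[1 + r cosθ/√(L² − r² sin²θ)].
With r = 0.0196 m, L = 0.0751 m, θ = 103°: √(L² − r² sin²θ) = 0.072631 m.
v = −0.0196·347.2·0.97437·[1 + 0.0196·-0.22495/0.072631] = -6.2283 m/s.
|v| = 6.2283 m/s = 6228.3 mm/s.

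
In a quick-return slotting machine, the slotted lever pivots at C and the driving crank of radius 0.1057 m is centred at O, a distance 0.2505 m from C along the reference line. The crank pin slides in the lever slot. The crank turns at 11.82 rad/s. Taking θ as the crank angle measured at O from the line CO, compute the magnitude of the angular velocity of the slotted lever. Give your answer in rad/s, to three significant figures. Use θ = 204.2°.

ω = 11.82 rad/s
Crank pin A relative to C: A = (d + r cosθ, r sinθ); lever angle φ = atan2(r sinθ, d + r cosθ).
Differentiating tanφ: φ̇ = rω(d cosθ + r)/(d² + r² + 2dr cosθ).
d² + r² + 2dr cosθ = |CA|² = 0.0256208 m²;  d cosθ + r = -0.12279 m.
|ω_lever| = |0.1057·11.82·-0.12279| / 0.0256208 = 5.9876 rad/s.

5.99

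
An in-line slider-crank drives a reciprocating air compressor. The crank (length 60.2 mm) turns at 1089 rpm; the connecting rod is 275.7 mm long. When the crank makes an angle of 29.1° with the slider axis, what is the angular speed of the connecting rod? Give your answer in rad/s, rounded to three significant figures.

ω = 114 rad/s (converted from 1089 rpm).
The rod makes angle φ with the slider axis where L sinφ = r sinθ; differentiating, L cosφ·φ̇ = r ω cosθ.
L cosφ = √(L² − r² sin²θ) = 0.27414 m.
|ω_rod| = r ω |cosθ| / √(L² − r² sin²θ) = 0.0602·114·0.87377/0.27414 = 21.882 rad/s.

21.9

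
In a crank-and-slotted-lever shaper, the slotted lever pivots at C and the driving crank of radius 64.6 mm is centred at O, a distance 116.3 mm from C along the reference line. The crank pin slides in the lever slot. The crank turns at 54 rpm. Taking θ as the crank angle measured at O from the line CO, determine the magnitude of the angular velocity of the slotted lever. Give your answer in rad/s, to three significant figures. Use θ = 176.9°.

6.99

ω = 5.655 rad/s (from 54 rpm).
Crank pin A relative to C: A = (d + r cosθ, r sinθ); lever angle φ = atan2(r sinθ, d + r cosθ).
Differentiating tanφ: φ̇ = rω(d cosθ + r)/(d² + r² + 2dr cosθ).
d² + r² + 2dr cosθ = |CA|² = 0.00269488 m²;  d cosθ + r = -0.05153 m.
|ω_lever| = |0.0646·5.655·-0.05153| / 0.00269488 = 6.9851 rad/s.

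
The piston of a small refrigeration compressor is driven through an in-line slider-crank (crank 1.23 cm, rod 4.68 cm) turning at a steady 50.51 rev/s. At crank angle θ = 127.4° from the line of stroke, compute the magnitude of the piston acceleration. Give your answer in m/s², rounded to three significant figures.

ω = 2π·50.5 = 317.4 rad/s
x(θ) = r cosθ + √(L² − r² sin²θ); with ω constant, a = ω²·d²x/dθ².
d²x/dθ² = −r cosθ − r²(cos2θ)/√u − r⁴ sin²2θ/(4u^{3/2}),  u = L² − r² sin²θ = 0.00209476 m².
Substituting r = 0.0123 m, L = 0.0468 m, θ = 127.4°: d²x/dθ² = +0.0082818 m.
a = ω²·d²x/dθ² = (317.4)²·(+0.0082818) = +834.14 m/s²;  |a| = 834.14 m/s².

834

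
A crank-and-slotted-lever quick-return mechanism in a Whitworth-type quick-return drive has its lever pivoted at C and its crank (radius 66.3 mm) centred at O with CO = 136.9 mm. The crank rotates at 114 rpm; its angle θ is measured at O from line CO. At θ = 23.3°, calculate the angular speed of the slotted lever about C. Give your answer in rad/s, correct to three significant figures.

ω = 11.94 rad/s (from 114 rpm).
Crank pin A relative to C: A = (d + r cosθ, r sinθ); lever angle φ = atan2(r sinθ, d + r cosθ).
Differentiating tanφ: φ̇ = rω(d cosθ + r)/(d² + r² + 2dr cosθ).
d² + r² + 2dr cosθ = |CA|² = 0.0398098 m²;  d cosθ + r = +0.19204 m.
|ω_lever| = |0.0663·11.94·+0.19204| / 0.0398098 = 3.818 rad/s.

3.82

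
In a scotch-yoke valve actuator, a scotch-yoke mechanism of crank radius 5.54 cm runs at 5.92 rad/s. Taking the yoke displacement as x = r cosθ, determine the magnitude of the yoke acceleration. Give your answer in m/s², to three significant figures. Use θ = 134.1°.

ω = 5.92 rad/s
x = r cosθ ⇒ ẍ = −rω² cosθ (ω constant).
|a| = rω²|cosθ| = 0.0554·(5.92)²·|cos 134.1°| = 1.3512 m/s².

1.35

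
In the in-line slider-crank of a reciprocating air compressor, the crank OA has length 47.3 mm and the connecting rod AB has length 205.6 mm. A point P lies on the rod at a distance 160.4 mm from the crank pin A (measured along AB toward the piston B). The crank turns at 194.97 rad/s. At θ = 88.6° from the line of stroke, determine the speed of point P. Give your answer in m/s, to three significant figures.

9.26

ω = 195 rad/s.  Crank-pin speed |V_A| = rω = 9.2221 m/s, perpendicular to OA.
Rod angle: sinφ = −(r/L) sinθ ⇒ φ = -13.296°; ω_rod = −rω cosθ/√(L²−r²sin²θ) = -1.1261 rad/s.
V_P = V_A + ω_rod × AP, with AP = 0.1604 m along the rod.
Components: V_Px = −rω sinθ − a·ω_rod·sinφ = -9.2609 m/s;  V_Py = rω cosθ + a·ω_rod·cosφ = +0.049534 m/s.
|V_P| = √(V_Px² + V_Py²) = 9.261 m/s.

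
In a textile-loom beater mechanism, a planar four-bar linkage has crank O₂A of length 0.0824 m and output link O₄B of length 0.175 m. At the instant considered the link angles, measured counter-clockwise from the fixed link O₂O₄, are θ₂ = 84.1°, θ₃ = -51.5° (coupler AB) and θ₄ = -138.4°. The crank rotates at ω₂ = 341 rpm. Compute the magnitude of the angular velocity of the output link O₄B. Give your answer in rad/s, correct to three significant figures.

11.8

ω₂ = 35.71 rad/s (from 341 rpm).
Differentiating the loop-closure r₂e^{iθ₂}+r₃e^{iθ₃}=r₁+r₄e^{iθ₄} gives r₂ω₂e^{iθ₂}+r₃ω₃e^{iθ₃}=r₄ω₄e^{iθ₄}.
Eliminating the other unknown: ω₄ = r₂ω₂ sin(θ₂−θ₃) / [r₄ sin(θ₄−θ₃)].
Numerator sine = +0.69966; denominator sine = -0.99854.
Result = 0.0824·35.71·(+0.69966) / (0.175·(-0.99854)) = -11.781 rad/s; magnitude 11.781 rad/s.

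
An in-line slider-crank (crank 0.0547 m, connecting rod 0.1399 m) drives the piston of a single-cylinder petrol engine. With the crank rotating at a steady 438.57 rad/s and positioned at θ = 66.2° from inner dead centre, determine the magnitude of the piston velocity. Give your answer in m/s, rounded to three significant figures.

ω = 438.6 rad/s
For an in-line slider-crank, x = r cosθ + √(L² − r² sin²θ), so v = −rω sinθ·[1 + r cosθ/√(L² − r² sin²θ)].
With r = 0.0547 m, L = 0.1399 m, θ = 66.2°: √(L² − r² sin²θ) = 0.13064 m.
v = −0.0547·438.6·0.91496·[1 + 0.0547·0.40355/0.13064] = -25.658 m/s.
|v| = 25.658 m/s.

25.7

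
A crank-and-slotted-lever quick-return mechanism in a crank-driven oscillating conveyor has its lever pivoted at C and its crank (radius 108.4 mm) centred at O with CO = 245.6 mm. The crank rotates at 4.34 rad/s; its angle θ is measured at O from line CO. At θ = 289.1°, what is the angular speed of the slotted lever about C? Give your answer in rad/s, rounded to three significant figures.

0.992

ω = 4.34 rad/s
Crank pin A relative to C: A = (d + r cosθ, r sinθ); lever angle φ = atan2(r sinθ, d + r cosθ).
Differentiating tanφ: φ̇ = rω(d cosθ + r)/(d² + r² + 2dr cosθ).
d² + r² + 2dr cosθ = |CA|² = 0.089493 m²;  d cosθ + r = +0.18876 m.
|ω_lever| = |0.1084·4.34·+0.18876| / 0.089493 = 0.99232 rad/s.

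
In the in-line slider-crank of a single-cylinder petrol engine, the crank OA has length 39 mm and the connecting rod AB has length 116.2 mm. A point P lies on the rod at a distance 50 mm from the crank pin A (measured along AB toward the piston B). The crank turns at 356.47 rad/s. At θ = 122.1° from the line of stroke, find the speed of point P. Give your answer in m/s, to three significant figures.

ω = 356.5 rad/s.  Crank-pin speed |V_A| = rω = 13.902 m/s, perpendicular to OA.
Rod angle: sinφ = −(r/L) sinθ ⇒ φ = -16.518°; ω_rod = −rω cosθ/√(L²−r²sin²θ) = +66.314 rad/s.
V_P = V_A + ω_rod × AP, with AP = 0.05 m along the rod.
Components: V_Px = −rω sinθ − a·ω_rod·sinφ = -10.834 m/s;  V_Py = rω cosθ + a·ω_rod·cosφ = -4.2088 m/s.
|V_P| = √(V_Px² + V_Py²) = 11.623 m/s.

11.6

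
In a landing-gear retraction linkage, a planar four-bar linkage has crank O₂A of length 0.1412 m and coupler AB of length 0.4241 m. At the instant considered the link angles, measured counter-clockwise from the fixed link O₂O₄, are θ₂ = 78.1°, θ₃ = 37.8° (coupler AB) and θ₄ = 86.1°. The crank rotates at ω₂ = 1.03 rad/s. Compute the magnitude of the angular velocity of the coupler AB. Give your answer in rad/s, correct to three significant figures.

0.0639

ω₂ = 1.03 rad/s
Differentiating the loop-closure r₂e^{iθ₂}+r₃e^{iθ₃}=r₁+r₄e^{iθ₄} gives r₂ω₂e^{iθ₂}+r₃ω₃e^{iθ₃}=r₄ω₄e^{iθ₄}.
Eliminating the other unknown: ω₃ = r₂ω₂ sin(θ₄−θ₂) / [r₃ sin(θ₃−θ₄)].
Numerator sine = +0.13917; denominator sine = -0.74664.
Result = 0.1412·1.03·(+0.13917) / (0.4241·(-0.74664)) = -0.063922 rad/s; magnitude 0.063922 rad/s.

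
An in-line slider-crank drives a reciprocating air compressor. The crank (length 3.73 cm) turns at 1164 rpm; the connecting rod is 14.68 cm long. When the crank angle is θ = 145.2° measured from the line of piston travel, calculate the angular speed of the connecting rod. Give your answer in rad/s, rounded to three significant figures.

ω = 121.9 rad/s (converted from 1164 rpm).
The rod makes angle φ with the slider axis where L sinφ = r sinθ; differentiating, L cosφ·φ̇ = r ω cosθ.
L cosφ = √(L² − r² sin²θ) = 0.14525 m.
|ω_rod| = r ω |cosθ| / √(L² − r² sin²θ) = 0.0373·121.9·0.82115/0.14525 = 25.704 rad/s.

25.7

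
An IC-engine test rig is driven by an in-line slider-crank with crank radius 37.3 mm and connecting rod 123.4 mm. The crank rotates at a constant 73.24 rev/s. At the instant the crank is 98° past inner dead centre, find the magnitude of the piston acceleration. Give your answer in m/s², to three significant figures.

ω = 2π·73.2 = 460.2 rad/s
x(θ) = r cosθ + √(L² − r² sin²θ); with ω constant, a = ω²·d²x/dθ².
d²x/dθ² = −r cosθ − r²(cos2θ)/√u − r⁴ sin²2θ/(4u^{3/2}),  u = L² − r² sin²θ = 0.0138632 m².
Substituting r = 0.0373 m, L = 0.1234 m, θ = 98°: d²x/dθ² = +0.016527 m.
a = ω²·d²x/dθ² = (460.2)²·(+0.016527) = +3499.9 m/s²;  |a| = 3499.9 m/s².

3500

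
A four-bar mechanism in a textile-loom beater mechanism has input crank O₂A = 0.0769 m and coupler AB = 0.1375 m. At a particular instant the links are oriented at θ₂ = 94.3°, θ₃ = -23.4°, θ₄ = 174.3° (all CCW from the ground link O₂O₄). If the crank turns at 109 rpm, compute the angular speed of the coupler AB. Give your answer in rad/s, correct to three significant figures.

20.7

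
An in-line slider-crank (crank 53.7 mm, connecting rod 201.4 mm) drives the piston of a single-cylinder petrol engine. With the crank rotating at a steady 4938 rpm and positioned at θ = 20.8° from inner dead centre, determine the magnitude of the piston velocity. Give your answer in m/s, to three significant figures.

12.3

ω = 2π·4938/60 = 517.1 rad/s
For an in-line slider-crank, x = r cosθ + √(L² − r² sin²θ), so v = −rω sinθ·[1 + r cosθ/√(L² − r² sin²θ)].
With r = 0.0537 m, L = 0.2014 m, θ = 20.8°: √(L² − r² sin²θ) = 0.2005 m.
v = −0.0537·517.1·0.35511·[1 + 0.0537·0.93483/0.2005] = -12.33 m/s.
|v| = 12.33 m/s.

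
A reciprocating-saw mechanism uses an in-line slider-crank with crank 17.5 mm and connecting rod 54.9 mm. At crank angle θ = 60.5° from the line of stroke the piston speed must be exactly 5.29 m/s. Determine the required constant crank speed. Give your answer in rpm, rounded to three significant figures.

2850

For an in-line slider-crank, |v_piston| = rω|sinθ|·[1 + r cosθ/√(L² − r² sin²θ)].
With r = 0.0175 m, L = 0.0549 m, θ = 60.5°: the bracketed kinematic factor |dx/dθ| = 0.01772 m.
ω = v/|dx/dθ| = 5.29/0.01772 = 298.54 rad/s.
N = 60ω/(2π) = 2850.8 rpm.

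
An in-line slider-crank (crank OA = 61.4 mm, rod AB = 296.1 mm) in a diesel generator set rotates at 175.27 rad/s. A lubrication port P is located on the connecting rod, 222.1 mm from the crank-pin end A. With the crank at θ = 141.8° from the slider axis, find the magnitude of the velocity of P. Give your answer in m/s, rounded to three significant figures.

ω = 175.3 rad/s.  Crank-pin speed |V_A| = rω = 10.762 m/s, perpendicular to OA.
Rod angle: sinφ = −(r/L) sinθ ⇒ φ = -7.368°; ω_rod = −rω cosθ/√(L²−r²sin²θ) = +28.799 rad/s.
V_P = V_A + ω_rod × AP, with AP = 0.2221 m along the rod.
Components: V_Px = −rω sinθ − a·ω_rod·sinφ = -5.8348 m/s;  V_Py = rω cosθ + a·ω_rod·cosφ = -2.1136 m/s.
|V_P| = √(V_Px² + V_Py²) = 6.2058 m/s.

6.21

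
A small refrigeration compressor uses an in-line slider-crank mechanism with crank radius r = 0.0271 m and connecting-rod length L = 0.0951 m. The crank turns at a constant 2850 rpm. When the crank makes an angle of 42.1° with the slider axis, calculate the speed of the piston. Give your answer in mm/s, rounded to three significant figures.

6590

ω = 2π·2850/60 = 298.5 rad/s
For an in-line slider-crank, x = r cosθ + √(L² − r² sin²θ), so v = −rω sinθ·[1 + r cosθ/√(L² − r² sin²θ)].
With r = 0.0271 m, L = 0.0951 m, θ = 42.1°: √(L² − r² sin²θ) = 0.093348 m.
v = −0.0271·298.5·0.67043·[1 + 0.0271·0.74198/0.093348] = -6.5904 m/s.
|v| = 6.5904 m/s = 6590.4 mm/s.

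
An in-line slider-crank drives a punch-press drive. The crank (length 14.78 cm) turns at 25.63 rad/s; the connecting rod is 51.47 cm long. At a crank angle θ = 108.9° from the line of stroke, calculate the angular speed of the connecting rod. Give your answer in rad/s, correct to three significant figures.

ω = 25.63 rad/s
The rod makes angle φ with the slider axis where L sinφ = r sinθ; differentiating, L cosφ·φ̇ = r ω cosθ.
L cosφ = √(L² − r² sin²θ) = 0.49534 m.
|ω_rod| = r ω |cosθ| / √(L² − r² sin²θ) = 0.1478·25.63·0.32392/0.49534 = 2.4772 rad/s.

2.48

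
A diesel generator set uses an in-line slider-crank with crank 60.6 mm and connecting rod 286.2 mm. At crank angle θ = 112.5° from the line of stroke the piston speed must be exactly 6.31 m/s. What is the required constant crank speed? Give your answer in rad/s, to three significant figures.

123

For an in-line slider-crank, |v_piston| = rω|sinθ|·[1 + r cosθ/√(L² − r² sin²θ)].
With r = 0.0606 m, L = 0.2862 m, θ = 112.5°: the bracketed kinematic factor |dx/dθ| = 0.051361 m.
ω = v/|dx/dθ| = 6.31/0.051361 = 122.86 rad/s.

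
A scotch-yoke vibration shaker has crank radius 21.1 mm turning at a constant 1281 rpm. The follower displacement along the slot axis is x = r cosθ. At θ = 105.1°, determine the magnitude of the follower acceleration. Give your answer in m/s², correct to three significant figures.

98.9

ω = 134.1 rad/s (from 1281 rpm).
x = r cosθ ⇒ ẍ = −rω² cosθ (ω constant).
|a| = rω²|cosθ| = 0.0211·(134.1)²·|cos 105.1°| = 98.913 m/s².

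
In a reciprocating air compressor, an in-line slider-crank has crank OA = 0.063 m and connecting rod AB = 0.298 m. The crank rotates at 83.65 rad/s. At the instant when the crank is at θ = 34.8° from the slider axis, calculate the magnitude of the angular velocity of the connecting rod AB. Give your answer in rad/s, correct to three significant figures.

14.6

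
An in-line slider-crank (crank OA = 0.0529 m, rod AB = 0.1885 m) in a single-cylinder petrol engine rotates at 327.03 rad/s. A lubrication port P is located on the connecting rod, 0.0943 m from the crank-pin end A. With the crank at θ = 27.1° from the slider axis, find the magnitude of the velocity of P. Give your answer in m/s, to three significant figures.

ω = 327 rad/s.  Crank-pin speed |V_A| = rω = 17.3 m/s, perpendicular to OA.
Rod angle: sinφ = −(r/L) sinθ ⇒ φ = -7.345°; ω_rod = −rω cosθ/√(L²−r²sin²θ) = -82.377 rad/s.
V_P = V_A + ω_rod × AP, with AP = 0.0943 m along the rod.
Components: V_Px = −rω sinθ − a·ω_rod·sinφ = -8.874 m/s;  V_Py = rω cosθ + a·ω_rod·cosφ = +7.6962 m/s.
|V_P| = √(V_Px² + V_Py²) = 11.746 m/s.

11.7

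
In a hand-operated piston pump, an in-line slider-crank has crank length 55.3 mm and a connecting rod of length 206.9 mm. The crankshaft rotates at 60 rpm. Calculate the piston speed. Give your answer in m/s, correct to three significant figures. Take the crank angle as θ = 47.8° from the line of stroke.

0.305

ω = 2π·60/60 = 6.283 rad/s
For an in-line slider-crank, x = r cosθ + √(L² − r² sin²θ), so v = −rω sinθ·[1 + r cosθ/√(L² − r² sin²θ)].
With r = 0.0553 m, L = 0.2069 m, θ = 47.8°: √(L² − r² sin²θ) = 0.2028 m.
v = −0.0553·6.283·0.74080·[1 + 0.0553·0.67172/0.2028] = -0.30455 m/s.
|v| = 0.30455 m/s.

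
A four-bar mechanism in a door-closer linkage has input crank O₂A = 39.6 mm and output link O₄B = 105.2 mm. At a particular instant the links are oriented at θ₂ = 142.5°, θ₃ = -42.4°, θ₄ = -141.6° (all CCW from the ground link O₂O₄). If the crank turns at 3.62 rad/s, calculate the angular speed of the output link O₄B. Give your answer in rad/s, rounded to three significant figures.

0.118

ω₂ = 3.62 rad/s
Differentiating the loop-closure r₂e^{iθ₂}+r₃e^{iθ₃}=r₁+r₄e^{iθ₄} gives r₂ω₂e^{iθ₂}+r₃ω₃e^{iθ₃}=r₄ω₄e^{iθ₄}.
Eliminating the other unknown: ω₄ = r₂ω₂ sin(θ₂−θ₃) / [r₄ sin(θ₄−θ₃)].
Numerator sine = -0.08542; denominator sine = -0.98714.
Result = 0.0396·3.62·(-0.08542) / (0.1052·(-0.98714)) = +0.11791 rad/s; magnitude 0.11791 rad/s.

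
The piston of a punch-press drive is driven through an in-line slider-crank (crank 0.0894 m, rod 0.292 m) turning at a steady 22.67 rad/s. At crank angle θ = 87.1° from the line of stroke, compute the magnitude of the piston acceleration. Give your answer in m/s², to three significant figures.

12.4

ω = 22.67 rad/s
x(θ) = r cosθ + √(L² − r² sin²θ); with ω constant, a = ω²·d²x/dθ².
d²x/dθ² = −r cosθ − r²(cos2θ)/√u − r⁴ sin²2θ/(4u^{3/2}),  u = L² − r² sin²θ = 0.0772921 m².
Substituting r = 0.0894 m, L = 0.292 m, θ = 87.1°: d²x/dθ² = +0.02407 m.
a = ω²·d²x/dθ² = (22.67)²·(+0.02407) = +12.37 m/s²;  |a| = 12.37 m/s².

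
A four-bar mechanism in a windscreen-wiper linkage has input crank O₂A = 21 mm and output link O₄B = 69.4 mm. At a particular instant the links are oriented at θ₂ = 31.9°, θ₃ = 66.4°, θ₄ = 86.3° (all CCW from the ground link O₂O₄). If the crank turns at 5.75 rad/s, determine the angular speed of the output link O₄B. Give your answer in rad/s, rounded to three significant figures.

2.90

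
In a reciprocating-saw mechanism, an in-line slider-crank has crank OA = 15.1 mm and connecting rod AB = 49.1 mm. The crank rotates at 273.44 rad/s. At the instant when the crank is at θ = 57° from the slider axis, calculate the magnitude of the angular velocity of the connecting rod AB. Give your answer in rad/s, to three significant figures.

ω = 273.4 rad/s
The rod makes angle φ with the slider axis where L sinφ = r sinθ; differentiating, L cosφ·φ̇ = r ω cosθ.
L cosφ = √(L² − r² sin²θ) = 0.047439 m.
|ω_rod| = r ω |cosθ| / √(L² − r² sin²θ) = 0.0151·273.4·0.54464/0.047439 = 47.404 rad/s.

47.4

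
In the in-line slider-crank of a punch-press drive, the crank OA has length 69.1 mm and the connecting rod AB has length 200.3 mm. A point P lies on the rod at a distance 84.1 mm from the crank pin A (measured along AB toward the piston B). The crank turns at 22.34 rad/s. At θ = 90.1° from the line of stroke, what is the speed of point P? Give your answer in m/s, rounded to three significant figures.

1.54

ω = 22.34 rad/s.  Crank-pin speed |V_A| = rω = 1.5437 m/s, perpendicular to OA.
Rod angle: sinφ = −(r/L) sinθ ⇒ φ = -20.181°; ω_rod = −rω cosθ/√(L²−r²sin²θ) = +0.014331 rad/s.
V_P = V_A + ω_rod × AP, with AP = 0.0841 m along the rod.
Components: V_Px = −rω sinθ − a·ω_rod·sinφ = -1.5433 m/s;  V_Py = rω cosθ + a·ω_rod·cosφ = -0.001563 m/s.
|V_P| = √(V_Px² + V_Py²) = 1.5433 m/s.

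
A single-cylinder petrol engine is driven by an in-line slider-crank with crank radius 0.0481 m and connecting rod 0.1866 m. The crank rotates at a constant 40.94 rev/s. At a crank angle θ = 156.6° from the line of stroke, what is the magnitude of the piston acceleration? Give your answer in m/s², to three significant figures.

ω = 2π·40.9 = 257.2 rad/s
x(θ) = r cosθ + √(L² − r² sin²θ); with ω constant, a = ω²·d²x/dθ².
d²x/dθ² = −r cosθ − r²(cos2θ)/√u − r⁴ sin²2θ/(4u^{3/2}),  u = L² − r² sin²θ = 0.0344546 m².
Substituting r = 0.0481 m, L = 0.1866 m, θ = 156.6°: d²x/dθ² = +0.0355 m.
a = ω²·d²x/dθ² = (257.2)²·(+0.0355) = +2349 m/s²;  |a| = 2349 m/s².

2350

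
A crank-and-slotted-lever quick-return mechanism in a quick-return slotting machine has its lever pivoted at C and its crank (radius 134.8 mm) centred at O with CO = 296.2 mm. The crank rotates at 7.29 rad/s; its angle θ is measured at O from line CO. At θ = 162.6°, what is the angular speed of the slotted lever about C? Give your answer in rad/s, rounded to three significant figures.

ω = 7.29 rad/s
Crank pin A relative to C: A = (d + r cosθ, r sinθ); lever angle φ = atan2(r sinθ, d + r cosθ).
Differentiating tanφ: φ̇ = rω(d cosθ + r)/(d² + r² + 2dr cosθ).
d² + r² + 2dr cosθ = |CA|² = 0.0297041 m²;  d cosθ + r = -0.14785 m.
|ω_lever| = |0.1348·7.29·-0.14785| / 0.0297041 = 4.8911 rad/s.

4.89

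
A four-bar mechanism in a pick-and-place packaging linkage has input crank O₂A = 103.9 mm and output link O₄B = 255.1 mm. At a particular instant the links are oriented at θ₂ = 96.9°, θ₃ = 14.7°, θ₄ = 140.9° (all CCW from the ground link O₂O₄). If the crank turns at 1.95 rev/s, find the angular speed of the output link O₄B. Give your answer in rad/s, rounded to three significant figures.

ω₂ = 12.25 rad/s (from 1.95 rev/s).
Differentiating the loop-closure r₂e^{iθ₂}+r₃e^{iθ₃}=r₁+r₄e^{iθ₄} gives r₂ω₂e^{iθ₂}+r₃ω₃e^{iθ₃}=r₄ω₄e^{iθ₄}.
Eliminating the other unknown: ω₄ = r₂ω₂ sin(θ₂−θ₃) / [r₄ sin(θ₄−θ₃)].
Numerator sine = +0.99075; denominator sine = +0.80696.
Result = 0.1039·12.25·(+0.99075) / (0.2551·(+0.80696)) = +6.1268 rad/s; magnitude 6.1268 rad/s.

6.13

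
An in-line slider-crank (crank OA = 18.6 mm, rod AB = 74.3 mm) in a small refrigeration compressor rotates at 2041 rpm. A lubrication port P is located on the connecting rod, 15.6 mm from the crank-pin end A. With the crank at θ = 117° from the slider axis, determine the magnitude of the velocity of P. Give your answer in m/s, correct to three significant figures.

3.74

ω = 213.7 rad/s.  Crank-pin speed |V_A| = rω = 3.9754 m/s, perpendicular to OA.
Rod angle: sinφ = −(r/L) sinθ ⇒ φ = -12.888°; ω_rod = −rω cosθ/√(L²−r²sin²θ) = +24.919 rad/s.
V_P = V_A + ω_rod × AP, with AP = 0.0156 m along the rod.
Components: V_Px = −rω sinθ − a·ω_rod·sinφ = -3.4554 m/s;  V_Py = rω cosθ + a·ω_rod·cosφ = -1.4259 m/s.
|V_P| = √(V_Px² + V_Py²) = 3.7381 m/s.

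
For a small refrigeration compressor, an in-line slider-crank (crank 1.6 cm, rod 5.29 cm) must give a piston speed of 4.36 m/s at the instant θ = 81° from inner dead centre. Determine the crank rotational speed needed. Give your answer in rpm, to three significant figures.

2510

For an in-line slider-crank, |v_piston| = rω|sinθ|·[1 + r cosθ/√(L² − r² sin²θ)].
With r = 0.016 m, L = 0.0529 m, θ = 81°: the bracketed kinematic factor |dx/dθ| = 0.016587 m.
ω = v/|dx/dθ| = 4.36/0.016587 = 262.86 rad/s.
N = 60ω/(2π) = 2510.2 rpm.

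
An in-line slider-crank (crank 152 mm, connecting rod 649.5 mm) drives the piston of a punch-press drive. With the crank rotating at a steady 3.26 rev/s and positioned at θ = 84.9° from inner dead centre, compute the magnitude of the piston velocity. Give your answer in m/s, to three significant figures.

3.17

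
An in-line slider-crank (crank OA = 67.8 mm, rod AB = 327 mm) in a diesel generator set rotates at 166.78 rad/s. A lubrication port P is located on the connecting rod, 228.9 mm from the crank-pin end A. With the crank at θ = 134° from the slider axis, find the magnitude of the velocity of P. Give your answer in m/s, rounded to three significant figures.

ω = 166.8 rad/s.  Crank-pin speed |V_A| = rω = 11.308 m/s, perpendicular to OA.
Rod angle: sinφ = −(r/L) sinθ ⇒ φ = -8.578°; ω_rod = −rω cosθ/√(L²−r²sin²θ) = +24.293 rad/s.
V_P = V_A + ω_rod × AP, with AP = 0.2289 m along the rod.
Components: V_Px = −rω sinθ − a·ω_rod·sinφ = -7.3047 m/s;  V_Py = rω cosθ + a·ω_rod·cosφ = -2.3565 m/s.
|V_P| = √(V_Px² + V_Py²) = 7.6754 m/s.

7.68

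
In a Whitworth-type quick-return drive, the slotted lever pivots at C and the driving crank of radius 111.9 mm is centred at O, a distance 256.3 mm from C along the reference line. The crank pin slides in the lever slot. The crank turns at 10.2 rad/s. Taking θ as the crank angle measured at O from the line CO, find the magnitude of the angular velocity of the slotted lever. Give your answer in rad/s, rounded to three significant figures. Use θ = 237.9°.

ω = 10.2 rad/s
Crank pin A relative to C: A = (d + r cosθ, r sinθ); lever angle φ = atan2(r sinθ, d + r cosθ).
Differentiating tanφ: φ̇ = rω(d cosθ + r)/(d² + r² + 2dr cosθ).
d² + r² + 2dr cosθ = |CA|² = 0.0477303 m²;  d cosθ + r = -0.024297 m.
|ω_lever| = |0.1119·10.2·-0.024297| / 0.0477303 = 0.58103 rad/s.

0.581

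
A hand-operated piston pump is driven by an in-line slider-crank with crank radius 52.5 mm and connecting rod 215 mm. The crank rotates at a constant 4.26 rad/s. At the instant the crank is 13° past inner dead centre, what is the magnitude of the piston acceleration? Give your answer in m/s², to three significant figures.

1.14

ω = 4.26 rad/s
x(θ) = r cosθ + √(L² − r² sin²θ); with ω constant, a = ω²·d²x/dθ².
d²x/dθ² = −r cosθ − r²(cos2θ)/√u − r⁴ sin²2θ/(4u^{3/2}),  u = L² − r² sin²θ = 0.0460855 m².
Substituting r = 0.0525 m, L = 0.215 m, θ = 13°: d²x/dθ² = -0.062731 m.
a = ω²·d²x/dθ² = (4.26)²·(-0.062731) = -1.1384 m/s²;  |a| = 1.1384 m/s².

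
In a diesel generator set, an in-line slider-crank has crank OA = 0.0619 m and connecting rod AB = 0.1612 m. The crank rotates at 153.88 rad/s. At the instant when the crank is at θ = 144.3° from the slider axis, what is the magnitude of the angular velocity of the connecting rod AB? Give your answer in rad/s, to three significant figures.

49.2

ω = 153.9 rad/s
The rod makes angle φ with the slider axis where L sinφ = r sinθ; differentiating, L cosφ·φ̇ = r ω cosθ.
L cosφ = √(L² − r² sin²θ) = 0.1571 m.
|ω_rod| = r ω |cosθ| / √(L² − r² sin²θ) = 0.0619·153.9·0.81208/0.1571 = 49.237 rad/s.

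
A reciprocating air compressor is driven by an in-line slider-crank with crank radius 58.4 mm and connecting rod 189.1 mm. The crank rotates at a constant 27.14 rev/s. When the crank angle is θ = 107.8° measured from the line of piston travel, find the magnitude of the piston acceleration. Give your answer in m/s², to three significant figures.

ω = 2π·27.1 = 170.5 rad/s
x(θ) = r cosθ + √(L² − r² sin²θ); with ω constant, a = ω²·d²x/dθ².
d²x/dθ² = −r cosθ − r²(cos2θ)/√u − r⁴ sin²2θ/(4u^{3/2}),  u = L² − r² sin²θ = 0.032667 m².
Substituting r = 0.0584 m, L = 0.1891 m, θ = 107.8°: d²x/dθ² = +0.033029 m.
a = ω²·d²x/dθ² = (170.5)²·(+0.033029) = +960.45 m/s²;  |a| = 960.45 m/s².

960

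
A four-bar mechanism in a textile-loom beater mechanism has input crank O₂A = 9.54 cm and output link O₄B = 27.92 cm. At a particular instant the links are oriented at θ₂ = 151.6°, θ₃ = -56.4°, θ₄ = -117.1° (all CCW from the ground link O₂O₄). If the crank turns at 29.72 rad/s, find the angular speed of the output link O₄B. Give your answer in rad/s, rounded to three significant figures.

5.47

ω₂ = 29.72 rad/s
Differentiating the loop-closure r₂e^{iθ₂}+r₃e^{iθ₃}=r₁+r₄e^{iθ₄} gives r₂ω₂e^{iθ₂}+r₃ω₃e^{iθ₃}=r₄ω₄e^{iθ₄}.
Eliminating the other unknown: ω₄ = r₂ω₂ sin(θ₂−θ₃) / [r₄ sin(θ₄−θ₃)].
Numerator sine = -0.46947; denominator sine = -0.87207.
Result = 0.0954·29.72·(-0.46947) / (0.2792·(-0.87207)) = +5.4669 rad/s; magnitude 5.4669 rad/s.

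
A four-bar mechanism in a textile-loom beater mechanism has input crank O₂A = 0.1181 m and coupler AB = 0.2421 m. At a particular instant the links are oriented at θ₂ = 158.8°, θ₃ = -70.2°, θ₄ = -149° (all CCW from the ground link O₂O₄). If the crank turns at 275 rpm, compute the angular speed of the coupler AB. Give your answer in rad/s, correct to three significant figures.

11.3

ω₂ = 28.8 rad/s (from 275 rpm).
Differentiating the loop-closure r₂e^{iθ₂}+r₃e^{iθ₃}=r₁+r₄e^{iθ₄} gives r₂ω₂e^{iθ₂}+r₃ω₃e^{iθ₃}=r₄ω₄e^{iθ₄}.
Eliminating the other unknown: ω₃ = r₂ω₂ sin(θ₄−θ₂) / [r₃ sin(θ₃−θ₄)].
Numerator sine = +0.79016; denominator sine = +0.98096.
Result = 0.1181·28.8·(+0.79016) / (0.2421·(+0.98096)) = +11.316 rad/s; magnitude 11.316 rad/s.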